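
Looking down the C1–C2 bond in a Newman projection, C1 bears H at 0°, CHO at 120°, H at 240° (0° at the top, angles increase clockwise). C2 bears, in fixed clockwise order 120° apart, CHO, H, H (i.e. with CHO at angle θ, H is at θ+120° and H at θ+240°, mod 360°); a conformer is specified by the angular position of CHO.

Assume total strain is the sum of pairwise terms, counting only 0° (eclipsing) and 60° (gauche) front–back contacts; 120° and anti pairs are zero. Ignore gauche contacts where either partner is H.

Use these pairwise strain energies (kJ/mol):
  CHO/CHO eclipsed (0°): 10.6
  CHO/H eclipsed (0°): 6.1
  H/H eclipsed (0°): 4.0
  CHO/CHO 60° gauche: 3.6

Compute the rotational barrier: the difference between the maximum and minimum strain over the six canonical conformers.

CHO at 0° (eclipsed): H(0°)/CHO(0°) eclipsed 6.1; CHO(120°)/H(120°) eclipsed 6.1; H(240°)/H(240°) eclipsed 4.0 → 16.2 kJ/mol.
CHO at 60° (staggered): CHO(120°)/CHO(60°) gauche 3.6 → 3.6 kJ/mol.
CHO at 120° (eclipsed): H(0°)/H(0°) eclipsed 4.0; CHO(120°)/CHO(120°) eclipsed 10.6; H(240°)/H(240°) eclipsed 4.0 → 18.6 kJ/mol.
CHO at 180° (staggered): CHO(120°)/CHO(180°) gauche 3.6 → 3.6 kJ/mol.
CHO at 240° (eclipsed): H(0°)/H(0°) eclipsed 4.0; CHO(120°)/H(120°) eclipsed 6.1; H(240°)/CHO(240°) eclipsed 6.1 → 16.2 kJ/mol.
CHO at 300° (staggered): no non-H gauche contacts → 0.0 kJ/mol.
Max at 120° (18.6 kJ/mol), min at 300° (0.0 kJ/mol); barrier = 18.6 kJ/mol.

18.6 kJ/mol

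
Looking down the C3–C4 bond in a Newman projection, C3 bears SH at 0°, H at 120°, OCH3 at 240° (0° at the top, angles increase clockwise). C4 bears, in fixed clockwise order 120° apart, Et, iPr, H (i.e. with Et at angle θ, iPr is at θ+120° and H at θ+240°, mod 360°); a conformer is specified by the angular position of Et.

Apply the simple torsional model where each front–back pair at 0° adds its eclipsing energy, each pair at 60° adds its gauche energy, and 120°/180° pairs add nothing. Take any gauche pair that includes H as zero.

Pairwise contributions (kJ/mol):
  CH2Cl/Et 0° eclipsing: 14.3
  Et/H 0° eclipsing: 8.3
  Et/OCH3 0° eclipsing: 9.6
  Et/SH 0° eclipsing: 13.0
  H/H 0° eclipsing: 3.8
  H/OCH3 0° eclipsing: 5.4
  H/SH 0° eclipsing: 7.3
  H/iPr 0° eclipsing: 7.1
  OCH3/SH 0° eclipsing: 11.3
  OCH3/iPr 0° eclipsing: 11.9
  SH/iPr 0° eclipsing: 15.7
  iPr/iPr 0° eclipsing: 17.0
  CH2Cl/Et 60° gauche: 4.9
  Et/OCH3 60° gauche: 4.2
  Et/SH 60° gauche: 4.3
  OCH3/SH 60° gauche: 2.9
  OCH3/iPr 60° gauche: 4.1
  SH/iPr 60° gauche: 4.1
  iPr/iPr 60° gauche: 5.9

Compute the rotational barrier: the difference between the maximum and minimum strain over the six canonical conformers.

Et at 0° (eclipsed): SH(0°)/Et(0°) eclipsed 13.0; H(120°)/iPr(120°) eclipsed 7.1; OCH3(240°)/H(240°) eclipsed 5.4 → 25.5 kJ/mol.
Et at 60° (staggered): SH(0°)/Et(60°) gauche 4.3; OCH3(240°)/iPr(180°) gauche 4.1 → 8.4 kJ/mol.
Et at 120° (eclipsed): SH(0°)/H(0°) eclipsed 7.3; H(120°)/Et(120°) eclipsed 8.3; OCH3(240°)/iPr(240°) eclipsed 11.9 → 27.5 kJ/mol.
Et at 180° (staggered): SH(0°)/iPr(300°) gauche 4.1; OCH3(240°)/Et(180°) gauche 4.2; OCH3(240°)/iPr(300°) gauche 4.1 → 12.4 kJ/mol.
Et at 240° (eclipsed): SH(0°)/iPr(0°) eclipsed 15.7; H(120°)/H(120°) eclipsed 3.8; OCH3(240°)/Et(240°) eclipsed 9.6 → 29.1 kJ/mol.
Et at 300° (staggered): SH(0°)/Et(300°) gauche 4.3; SH(0°)/iPr(60°) gauche 4.1; OCH3(240°)/Et(300°) gauche 4.2 → 12.6 kJ/mol.
Max at 240° (29.1 kJ/mol), min at 60° (8.4 kJ/mol); barrier = 20.7 kJ/mol.

20.7 kJ/mol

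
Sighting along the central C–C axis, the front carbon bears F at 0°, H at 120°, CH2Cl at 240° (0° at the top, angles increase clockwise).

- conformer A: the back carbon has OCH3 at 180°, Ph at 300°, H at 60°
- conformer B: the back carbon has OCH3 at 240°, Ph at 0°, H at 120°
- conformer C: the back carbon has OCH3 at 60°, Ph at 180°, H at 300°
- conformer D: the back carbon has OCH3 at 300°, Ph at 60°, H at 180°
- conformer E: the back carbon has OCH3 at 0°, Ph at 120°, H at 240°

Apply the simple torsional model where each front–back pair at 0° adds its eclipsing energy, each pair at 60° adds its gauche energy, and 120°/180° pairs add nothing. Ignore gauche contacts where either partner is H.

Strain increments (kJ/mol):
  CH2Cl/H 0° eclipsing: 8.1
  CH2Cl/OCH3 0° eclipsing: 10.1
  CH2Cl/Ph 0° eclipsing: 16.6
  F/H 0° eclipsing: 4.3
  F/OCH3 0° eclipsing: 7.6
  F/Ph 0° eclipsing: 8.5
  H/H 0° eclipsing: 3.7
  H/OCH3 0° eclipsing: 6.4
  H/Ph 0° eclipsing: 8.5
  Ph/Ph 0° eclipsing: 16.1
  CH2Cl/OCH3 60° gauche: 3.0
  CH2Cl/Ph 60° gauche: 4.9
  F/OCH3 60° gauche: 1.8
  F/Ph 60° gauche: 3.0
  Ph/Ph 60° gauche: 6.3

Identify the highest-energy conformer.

A (staggered): F(0°)/Ph(300°) gauche 3.0; CH2Cl(240°)/OCH3(180°) gauche 3.0; CH2Cl(240°)/Ph(300°) gauche 4.9 → 10.9 kJ/mol.
B (eclipsed): F(0°)/Ph(0°) eclipsed 8.5; H(120°)/H(120°) eclipsed 3.7; CH2Cl(240°)/OCH3(240°) eclipsed 10.1 → 22.3 kJ/mol.
C (staggered): F(0°)/OCH3(60°) gauche 1.8; CH2Cl(240°)/Ph(180°) gauche 4.9 → 6.7 kJ/mol.
D (staggered): F(0°)/OCH3(300°) gauche 1.8; F(0°)/Ph(60°) gauche 3.0; CH2Cl(240°)/OCH3(300°) gauche 3.0 → 7.8 kJ/mol.
E (eclipsed): F(0°)/OCH3(0°) eclipsed 7.6; H(120°)/Ph(120°) eclipsed 8.5; CH2Cl(240°)/H(240°) eclipsed 8.1 → 24.2 kJ/mol.
E has the highest total (24.2 kJ/mol).

E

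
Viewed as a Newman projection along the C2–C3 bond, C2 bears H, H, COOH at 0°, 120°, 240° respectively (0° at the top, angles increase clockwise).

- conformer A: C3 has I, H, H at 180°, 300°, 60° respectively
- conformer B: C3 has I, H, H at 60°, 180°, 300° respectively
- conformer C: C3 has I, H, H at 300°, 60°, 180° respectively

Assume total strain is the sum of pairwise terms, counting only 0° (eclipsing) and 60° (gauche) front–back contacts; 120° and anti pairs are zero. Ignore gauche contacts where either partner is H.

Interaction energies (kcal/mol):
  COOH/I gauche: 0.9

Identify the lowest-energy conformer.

A (staggered): COOH(240°)/I(180°) gauche 0.9 → 0.9 kcal/mol.
B (staggered): no non-H gauche contacts → 0.0 kcal/mol.
C (staggered): COOH(240°)/I(300°) gauche 0.9 → 0.9 kcal/mol.
B has the lowest total (0.0 kcal/mol).

B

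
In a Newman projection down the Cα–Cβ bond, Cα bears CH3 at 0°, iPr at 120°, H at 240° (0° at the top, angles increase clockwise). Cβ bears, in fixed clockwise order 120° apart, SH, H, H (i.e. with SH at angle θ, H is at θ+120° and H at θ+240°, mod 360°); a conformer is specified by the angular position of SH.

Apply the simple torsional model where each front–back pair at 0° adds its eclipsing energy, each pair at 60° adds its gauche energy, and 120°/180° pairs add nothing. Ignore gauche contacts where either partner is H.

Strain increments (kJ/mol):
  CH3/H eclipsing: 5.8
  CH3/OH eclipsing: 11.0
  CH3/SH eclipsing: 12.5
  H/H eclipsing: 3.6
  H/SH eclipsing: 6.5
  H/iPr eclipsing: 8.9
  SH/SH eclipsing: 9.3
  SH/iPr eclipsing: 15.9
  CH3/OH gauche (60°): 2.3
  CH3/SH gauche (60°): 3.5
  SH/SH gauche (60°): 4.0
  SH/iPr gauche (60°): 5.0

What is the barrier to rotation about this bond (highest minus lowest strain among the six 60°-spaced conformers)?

SH at 0° (eclipsed): CH3–SH eclipsed, iPr–H eclipsed, H–H eclipsed; 12.5 + 8.9 + 3.6 = 25.0 kJ/mol.
SH at 60° (staggered): CH3–SH gauche, iPr–SH gauche; 3.5 + 5.0 = 8.5 kJ/mol.
SH at 120° (eclipsed): CH3–H eclipsed, iPr–SH eclipsed, H–H eclipsed; 5.8 + 15.9 + 3.6 = 25.3 kJ/mol.
SH at 180° (staggered): iPr–SH gauche; 5.0 = 5.0 kJ/mol.
SH at 240° (eclipsed): CH3–H eclipsed, iPr–H eclipsed, H–SH eclipsed; 5.8 + 8.9 + 6.5 = 21.2 kJ/mol.
SH at 300° (staggered): CH3–SH gauche; 3.5 = 3.5 kJ/mol.
Max at 120° (25.3 kJ/mol), min at 300° (3.5 kJ/mol); barrier = 21.8 kJ/mol.

21.8 kJ/mol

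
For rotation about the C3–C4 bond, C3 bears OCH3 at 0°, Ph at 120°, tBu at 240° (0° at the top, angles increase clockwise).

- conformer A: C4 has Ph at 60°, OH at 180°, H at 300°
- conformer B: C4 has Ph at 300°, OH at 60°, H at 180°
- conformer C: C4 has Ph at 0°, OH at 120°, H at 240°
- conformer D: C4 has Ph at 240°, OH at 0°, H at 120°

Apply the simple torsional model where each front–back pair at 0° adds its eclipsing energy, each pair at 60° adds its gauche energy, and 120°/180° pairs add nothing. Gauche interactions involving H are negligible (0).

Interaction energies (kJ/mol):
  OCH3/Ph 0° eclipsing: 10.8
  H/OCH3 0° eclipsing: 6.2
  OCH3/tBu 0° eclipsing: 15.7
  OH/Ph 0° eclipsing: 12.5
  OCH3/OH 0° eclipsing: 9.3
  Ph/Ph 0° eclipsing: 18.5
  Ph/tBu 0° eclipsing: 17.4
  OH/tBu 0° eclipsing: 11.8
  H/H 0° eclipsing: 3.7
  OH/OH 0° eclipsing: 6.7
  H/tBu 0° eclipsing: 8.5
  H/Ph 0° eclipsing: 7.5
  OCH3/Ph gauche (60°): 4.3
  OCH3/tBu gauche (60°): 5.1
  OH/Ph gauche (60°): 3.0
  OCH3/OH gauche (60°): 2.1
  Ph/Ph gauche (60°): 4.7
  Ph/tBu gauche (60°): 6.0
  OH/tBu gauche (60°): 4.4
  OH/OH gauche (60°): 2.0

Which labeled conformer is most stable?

B

A (staggered): OCH3–Ph gauche, Ph–Ph gauche, Ph–OH gauche, tBu–OH gauche; 4.3 + 4.7 + 3.0 + 4.4 = 16.4 kJ/mol.
B (staggered): OCH3–Ph gauche, OCH3–OH gauche, Ph–OH gauche, tBu–Ph gauche; 4.3 + 2.1 + 3.0 + 6.0 = 15.4 kJ/mol.
C (eclipsed): OCH3–Ph eclipsed, Ph–OH eclipsed, tBu–H eclipsed; 10.8 + 12.5 + 8.5 = 31.8 kJ/mol.
D (eclipsed): OCH3–OH eclipsed, Ph–H eclipsed, tBu–Ph eclipsed; 9.3 + 7.5 + 17.4 = 34.2 kJ/mol.
B has the lowest total (15.4 kJ/mol).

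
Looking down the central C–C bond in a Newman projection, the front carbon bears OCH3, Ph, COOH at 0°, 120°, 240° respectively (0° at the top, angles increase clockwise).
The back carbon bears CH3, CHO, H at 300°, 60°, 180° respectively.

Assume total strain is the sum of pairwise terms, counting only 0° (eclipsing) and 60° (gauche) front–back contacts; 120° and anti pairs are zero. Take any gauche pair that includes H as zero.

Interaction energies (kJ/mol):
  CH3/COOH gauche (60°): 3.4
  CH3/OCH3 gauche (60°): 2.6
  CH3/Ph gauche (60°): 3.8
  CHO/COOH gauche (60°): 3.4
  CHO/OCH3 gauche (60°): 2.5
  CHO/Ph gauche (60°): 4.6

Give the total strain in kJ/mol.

13.1 kJ/mol

This conformer is staggered. OCH3 at 0° is gauche with CH3 at 300° (2.6); OCH3 at 0° is gauche with CHO at 60° (2.5); Ph at 120° is gauche with CHO at 60° (4.6); COOH at 240° is gauche with CH3 at 300° (3.4). Total 13.1 kJ/mol.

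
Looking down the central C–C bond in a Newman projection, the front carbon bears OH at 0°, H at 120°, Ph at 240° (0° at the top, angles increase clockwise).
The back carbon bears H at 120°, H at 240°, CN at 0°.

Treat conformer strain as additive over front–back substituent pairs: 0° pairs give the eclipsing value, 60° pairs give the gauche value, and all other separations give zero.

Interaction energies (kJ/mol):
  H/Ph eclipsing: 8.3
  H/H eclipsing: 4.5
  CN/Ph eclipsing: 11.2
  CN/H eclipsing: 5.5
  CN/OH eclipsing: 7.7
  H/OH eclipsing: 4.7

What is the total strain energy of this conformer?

20.5 kJ/mol

This conformer (eclipsed): OH(0°)/CN(0°) eclipsed 7.7; H(120°)/H(120°) eclipsed 4.5; Ph(240°)/H(240°) eclipsed 8.3 → 20.5 kJ/mol.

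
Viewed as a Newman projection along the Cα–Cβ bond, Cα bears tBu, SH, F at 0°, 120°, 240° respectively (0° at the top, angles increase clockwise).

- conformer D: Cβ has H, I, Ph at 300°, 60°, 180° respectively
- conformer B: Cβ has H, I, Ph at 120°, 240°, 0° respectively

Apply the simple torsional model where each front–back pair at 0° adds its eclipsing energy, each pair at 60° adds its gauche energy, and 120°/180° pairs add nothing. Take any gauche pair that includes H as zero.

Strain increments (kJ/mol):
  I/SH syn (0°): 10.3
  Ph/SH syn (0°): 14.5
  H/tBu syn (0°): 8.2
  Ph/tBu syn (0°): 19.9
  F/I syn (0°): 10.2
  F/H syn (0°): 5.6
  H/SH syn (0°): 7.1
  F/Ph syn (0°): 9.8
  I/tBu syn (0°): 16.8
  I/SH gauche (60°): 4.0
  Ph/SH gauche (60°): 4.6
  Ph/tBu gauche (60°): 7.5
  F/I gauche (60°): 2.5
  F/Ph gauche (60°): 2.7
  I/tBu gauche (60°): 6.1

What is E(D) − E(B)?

-19.8 kJ/mol

D (staggered): tBu(0°)/I(60°) gauche 6.1; SH(120°)/I(60°) gauche 4.0; SH(120°)/Ph(180°) gauche 4.6; F(240°)/Ph(180°) gauche 2.7 → 17.4 kJ/mol.
B (eclipsed): tBu(0°)/Ph(0°) eclipsed 19.9; SH(120°)/H(120°) eclipsed 7.1; F(240°)/I(240°) eclipsed 10.2 → 37.2 kJ/mol.
E(D) − E(B) = 17.4 − 37.2 = -19.8 kJ/mol.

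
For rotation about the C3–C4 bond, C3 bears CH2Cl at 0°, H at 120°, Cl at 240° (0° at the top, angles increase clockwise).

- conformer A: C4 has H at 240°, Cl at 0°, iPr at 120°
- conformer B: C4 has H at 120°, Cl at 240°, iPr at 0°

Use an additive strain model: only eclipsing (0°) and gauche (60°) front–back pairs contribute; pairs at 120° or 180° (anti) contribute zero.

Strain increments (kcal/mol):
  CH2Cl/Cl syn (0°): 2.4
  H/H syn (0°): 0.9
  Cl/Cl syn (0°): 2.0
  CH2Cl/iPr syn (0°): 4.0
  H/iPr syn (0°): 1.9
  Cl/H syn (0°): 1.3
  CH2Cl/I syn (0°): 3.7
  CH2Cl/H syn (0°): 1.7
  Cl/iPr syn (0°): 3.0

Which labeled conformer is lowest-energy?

A (eclipsed): CH2Cl(0°)/Cl(0°) eclipsed 2.4; H(120°)/iPr(120°) eclipsed 1.9; Cl(240°)/H(240°) eclipsed 1.3 → 5.6 kcal/mol.
B (eclipsed): CH2Cl(0°)/iPr(0°) eclipsed 4.0; H(120°)/H(120°) eclipsed 0.9; Cl(240°)/Cl(240°) eclipsed 2.0 → 6.9 kcal/mol.
A has the lowest total (5.6 kcal/mol).

A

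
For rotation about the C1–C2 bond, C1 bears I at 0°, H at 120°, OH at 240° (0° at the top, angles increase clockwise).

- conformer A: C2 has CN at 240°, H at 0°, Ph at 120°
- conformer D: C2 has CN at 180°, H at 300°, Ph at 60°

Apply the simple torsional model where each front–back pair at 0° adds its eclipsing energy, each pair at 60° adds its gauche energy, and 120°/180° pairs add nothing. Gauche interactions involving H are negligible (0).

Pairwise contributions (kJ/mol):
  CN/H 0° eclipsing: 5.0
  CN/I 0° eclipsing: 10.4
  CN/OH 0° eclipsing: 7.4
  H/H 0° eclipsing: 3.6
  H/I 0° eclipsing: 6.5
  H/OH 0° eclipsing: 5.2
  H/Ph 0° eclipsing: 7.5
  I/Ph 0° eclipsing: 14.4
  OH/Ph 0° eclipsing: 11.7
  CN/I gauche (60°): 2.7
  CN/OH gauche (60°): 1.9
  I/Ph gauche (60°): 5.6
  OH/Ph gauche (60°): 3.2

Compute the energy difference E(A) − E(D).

+13.9 kJ/mol

A (eclipsed): I–H eclipsed, H–Ph eclipsed, OH–CN eclipsed; 6.5 + 7.5 + 7.4 = 21.4 kJ/mol.
D (staggered): I–Ph gauche, OH–CN gauche; 5.6 + 1.9 = 7.5 kJ/mol.
E(A) − E(D) = 21.4 − 7.5 = +13.9 kJ/mol.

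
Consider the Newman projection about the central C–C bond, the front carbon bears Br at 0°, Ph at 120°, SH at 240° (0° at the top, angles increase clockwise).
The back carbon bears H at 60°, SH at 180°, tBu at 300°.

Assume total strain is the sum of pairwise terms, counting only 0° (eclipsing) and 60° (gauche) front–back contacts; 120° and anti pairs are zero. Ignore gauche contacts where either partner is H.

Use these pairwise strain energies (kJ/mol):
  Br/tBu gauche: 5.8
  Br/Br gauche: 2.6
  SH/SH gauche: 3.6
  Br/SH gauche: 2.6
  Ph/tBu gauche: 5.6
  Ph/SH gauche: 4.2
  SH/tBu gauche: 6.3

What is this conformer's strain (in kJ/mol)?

19.9 kJ/mol

This conformer is staggered. Br at 0° is gauche with tBu at 300° (5.8); Ph at 120° is gauche with SH at 180° (4.2); SH at 240° is gauche with SH at 180° (3.6); SH at 240° is gauche with tBu at 300° (6.3). Total 19.9 kJ/mol.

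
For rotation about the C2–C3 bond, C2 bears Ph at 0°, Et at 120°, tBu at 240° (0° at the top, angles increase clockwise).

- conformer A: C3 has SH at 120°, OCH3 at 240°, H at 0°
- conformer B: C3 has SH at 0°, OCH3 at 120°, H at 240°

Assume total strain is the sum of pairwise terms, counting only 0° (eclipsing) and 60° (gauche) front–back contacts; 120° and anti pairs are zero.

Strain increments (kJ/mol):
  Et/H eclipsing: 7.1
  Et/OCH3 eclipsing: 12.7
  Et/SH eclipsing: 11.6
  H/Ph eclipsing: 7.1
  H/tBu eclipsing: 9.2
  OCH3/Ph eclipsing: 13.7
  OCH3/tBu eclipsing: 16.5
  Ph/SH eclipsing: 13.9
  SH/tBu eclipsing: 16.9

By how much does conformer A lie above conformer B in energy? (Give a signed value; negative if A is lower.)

-0.6 kJ/mol

A is eclipsed. Ph at 0° is eclipsed with H at 0° (7.1); Et at 120° is eclipsed with SH at 120° (11.6); tBu at 240° is eclipsed with OCH3 at 240° (16.5). Total 35.2 kJ/mol.
B is eclipsed. Ph at 0° is eclipsed with SH at 0° (13.9); Et at 120° is eclipsed with OCH3 at 120° (12.7); tBu at 240° is eclipsed with H at 240° (9.2). Total 35.8 kJ/mol.
E(A) − E(B) = 35.2 − 35.8 = -0.6 kJ/mol.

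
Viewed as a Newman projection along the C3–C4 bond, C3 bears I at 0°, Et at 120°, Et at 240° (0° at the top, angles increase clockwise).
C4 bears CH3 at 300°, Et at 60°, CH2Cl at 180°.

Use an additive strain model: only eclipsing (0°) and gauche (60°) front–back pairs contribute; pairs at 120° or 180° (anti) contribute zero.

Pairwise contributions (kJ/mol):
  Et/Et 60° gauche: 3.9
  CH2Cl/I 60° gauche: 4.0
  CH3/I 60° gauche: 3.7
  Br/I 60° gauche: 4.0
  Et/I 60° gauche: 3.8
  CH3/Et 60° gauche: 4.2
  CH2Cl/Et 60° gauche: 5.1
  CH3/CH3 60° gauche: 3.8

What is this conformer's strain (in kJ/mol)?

25.8 kJ/mol

This conformer (staggered): I–CH3 gauche, I–Et gauche, Et–Et gauche, Et–CH2Cl gauche, Et–CH3 gauche, Et–CH2Cl gauche; 3.7 + 3.8 + 3.9 + 5.1 + 4.2 + 5.1 = 25.8 kJ/mol.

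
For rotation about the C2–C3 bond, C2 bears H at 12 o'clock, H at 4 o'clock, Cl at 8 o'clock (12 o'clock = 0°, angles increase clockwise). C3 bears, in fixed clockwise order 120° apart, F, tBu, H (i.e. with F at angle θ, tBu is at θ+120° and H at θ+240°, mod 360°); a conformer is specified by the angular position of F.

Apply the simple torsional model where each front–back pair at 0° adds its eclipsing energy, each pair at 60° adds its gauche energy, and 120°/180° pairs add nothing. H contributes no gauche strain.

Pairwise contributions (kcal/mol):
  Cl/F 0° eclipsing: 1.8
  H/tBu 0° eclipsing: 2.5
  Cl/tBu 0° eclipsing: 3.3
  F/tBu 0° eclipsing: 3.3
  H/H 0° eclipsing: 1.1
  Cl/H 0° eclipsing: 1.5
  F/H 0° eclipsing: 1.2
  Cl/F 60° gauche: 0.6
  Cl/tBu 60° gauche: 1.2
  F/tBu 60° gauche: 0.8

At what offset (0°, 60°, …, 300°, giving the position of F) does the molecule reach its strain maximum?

120°

F at 0° is eclipsed. H at 0° is eclipsed with F at 0° (1.2); H at 120° is eclipsed with tBu at 120° (2.5); Cl at 240° is eclipsed with H at 240° (1.5). Total 5.2 kcal/mol.
F at 60° is staggered. Cl at 240° is gauche with tBu at 180° (1.2). Total 1.2 kcal/mol.
F at 120° is eclipsed. H at 0° is eclipsed with H at 0° (1.1); H at 120° is eclipsed with F at 120° (1.2); Cl at 240° is eclipsed with tBu at 240° (3.3). Total 5.6 kcal/mol.
F at 180° is staggered. Cl at 240° is gauche with F at 180° (0.6); Cl at 240° is gauche with tBu at 300° (1.2). Total 1.8 kcal/mol.
F at 240° is eclipsed. H at 0° is eclipsed with tBu at 0° (2.5); H at 120° is eclipsed with H at 120° (1.1); Cl at 240° is eclipsed with F at 240° (1.8). Total 5.4 kcal/mol.
F at 300° is staggered. Cl at 240° is gauche with F at 300° (0.6). Total 0.6 kcal/mol.
The maximum (5.6 kcal/mol) occurs with F at 120°.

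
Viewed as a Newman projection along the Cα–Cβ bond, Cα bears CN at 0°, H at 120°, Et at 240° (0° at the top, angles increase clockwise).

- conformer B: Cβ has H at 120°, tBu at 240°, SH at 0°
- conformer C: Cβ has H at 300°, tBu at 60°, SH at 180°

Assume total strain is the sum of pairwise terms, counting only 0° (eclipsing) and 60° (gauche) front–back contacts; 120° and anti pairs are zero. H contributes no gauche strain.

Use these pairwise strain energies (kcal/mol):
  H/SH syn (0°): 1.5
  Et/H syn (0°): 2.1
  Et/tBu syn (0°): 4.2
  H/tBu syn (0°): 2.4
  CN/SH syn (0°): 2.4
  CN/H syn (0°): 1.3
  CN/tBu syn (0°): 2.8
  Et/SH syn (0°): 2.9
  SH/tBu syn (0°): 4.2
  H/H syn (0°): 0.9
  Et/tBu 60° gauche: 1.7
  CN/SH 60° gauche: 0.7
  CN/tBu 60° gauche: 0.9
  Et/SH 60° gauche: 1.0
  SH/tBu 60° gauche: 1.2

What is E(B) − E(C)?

B (eclipsed): CN–SH eclipsed, H–H eclipsed, Et–tBu eclipsed; 2.4 + 0.9 + 4.2 = 7.5 kcal/mol.
C (staggered): CN–tBu gauche, Et–SH gauche; 0.9 + 1.0 = 1.9 kcal/mol.
E(B) − E(C) = 7.5 − 1.9 = +5.6 kcal/mol.

+5.6 kcal/mol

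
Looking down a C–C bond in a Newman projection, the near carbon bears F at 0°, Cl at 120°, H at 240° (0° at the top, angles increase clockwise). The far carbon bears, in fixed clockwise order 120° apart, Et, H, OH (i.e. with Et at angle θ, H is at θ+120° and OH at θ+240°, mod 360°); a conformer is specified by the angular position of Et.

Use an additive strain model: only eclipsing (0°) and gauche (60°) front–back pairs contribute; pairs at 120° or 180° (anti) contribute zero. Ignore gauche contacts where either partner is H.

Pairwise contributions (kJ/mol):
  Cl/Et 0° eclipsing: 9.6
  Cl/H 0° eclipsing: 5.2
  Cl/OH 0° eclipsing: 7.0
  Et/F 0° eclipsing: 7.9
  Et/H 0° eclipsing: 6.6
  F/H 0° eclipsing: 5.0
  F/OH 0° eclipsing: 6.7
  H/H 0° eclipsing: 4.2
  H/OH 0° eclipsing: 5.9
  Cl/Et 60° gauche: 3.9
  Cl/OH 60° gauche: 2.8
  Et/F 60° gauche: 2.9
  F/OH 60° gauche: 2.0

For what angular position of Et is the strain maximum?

Et at 0° (eclipsed): F(0°)/Et(0°) eclipsed 7.9; Cl(120°)/H(120°) eclipsed 5.2; H(240°)/OH(240°) eclipsed 5.9 → 19.0 kJ/mol.
Et at 60° (staggered): F(0°)/Et(60°) gauche 2.9; F(0°)/OH(300°) gauche 2.0; Cl(120°)/Et(60°) gauche 3.9 → 8.8 kJ/mol.
Et at 120° (eclipsed): F(0°)/OH(0°) eclipsed 6.7; Cl(120°)/Et(120°) eclipsed 9.6; H(240°)/H(240°) eclipsed 4.2 → 20.5 kJ/mol.
Et at 180° (staggered): F(0°)/OH(60°) gauche 2.0; Cl(120°)/Et(180°) gauche 3.9; Cl(120°)/OH(60°) gauche 2.8 → 8.7 kJ/mol.
Et at 240° (eclipsed): F(0°)/H(0°) eclipsed 5.0; Cl(120°)/OH(120°) eclipsed 7.0; H(240°)/Et(240°) eclipsed 6.6 → 18.6 kJ/mol.
Et at 300° (staggered): F(0°)/Et(300°) gauche 2.9; Cl(120°)/OH(180°) gauche 2.8 → 5.7 kJ/mol.
The maximum (20.5 kJ/mol) occurs with Et at 120°.

120°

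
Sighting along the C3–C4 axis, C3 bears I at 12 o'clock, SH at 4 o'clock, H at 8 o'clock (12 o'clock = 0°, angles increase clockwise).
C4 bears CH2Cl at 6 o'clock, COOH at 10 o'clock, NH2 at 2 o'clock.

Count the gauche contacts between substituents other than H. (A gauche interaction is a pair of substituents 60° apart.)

4

Non-H gauche pairs: I(0°)/COOH(300°); I(0°)/NH2(60°); SH(120°)/CH2Cl(180°); SH(120°)/NH2(60°) — 4 interactions.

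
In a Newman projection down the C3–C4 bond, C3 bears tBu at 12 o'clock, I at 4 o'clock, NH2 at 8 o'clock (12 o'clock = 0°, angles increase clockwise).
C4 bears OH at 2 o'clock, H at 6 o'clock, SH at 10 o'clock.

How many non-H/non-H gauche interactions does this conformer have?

4

Non-H gauche pairs: tBu(0°)/OH(60°); tBu(0°)/SH(300°); I(120°)/OH(60°); NH2(240°)/SH(300°) — 4 interactions.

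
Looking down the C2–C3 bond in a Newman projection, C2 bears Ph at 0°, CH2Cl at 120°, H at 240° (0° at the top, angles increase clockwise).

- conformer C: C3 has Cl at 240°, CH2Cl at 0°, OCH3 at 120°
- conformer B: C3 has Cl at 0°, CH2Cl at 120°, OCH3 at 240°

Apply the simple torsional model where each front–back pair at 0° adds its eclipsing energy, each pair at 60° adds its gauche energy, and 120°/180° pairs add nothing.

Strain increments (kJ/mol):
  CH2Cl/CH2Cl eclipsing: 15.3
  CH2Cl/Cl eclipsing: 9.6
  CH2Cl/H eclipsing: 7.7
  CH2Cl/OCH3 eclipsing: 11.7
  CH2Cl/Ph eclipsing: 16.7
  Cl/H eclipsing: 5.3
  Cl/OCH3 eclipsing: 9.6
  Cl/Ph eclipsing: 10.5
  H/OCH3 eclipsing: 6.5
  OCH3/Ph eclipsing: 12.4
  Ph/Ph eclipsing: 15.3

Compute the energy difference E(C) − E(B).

C (eclipsed): Ph–CH2Cl eclipsed, CH2Cl–OCH3 eclipsed, H–Cl eclipsed; 16.7 + 11.7 + 5.3 = 33.7 kJ/mol.
B (eclipsed): Ph–Cl eclipsed, CH2Cl–CH2Cl eclipsed, H–OCH3 eclipsed; 10.5 + 15.3 + 6.5 = 32.3 kJ/mol.
E(C) − E(B) = 33.7 − 32.3 = +1.4 kJ/mol.

+1.4 kJ/mol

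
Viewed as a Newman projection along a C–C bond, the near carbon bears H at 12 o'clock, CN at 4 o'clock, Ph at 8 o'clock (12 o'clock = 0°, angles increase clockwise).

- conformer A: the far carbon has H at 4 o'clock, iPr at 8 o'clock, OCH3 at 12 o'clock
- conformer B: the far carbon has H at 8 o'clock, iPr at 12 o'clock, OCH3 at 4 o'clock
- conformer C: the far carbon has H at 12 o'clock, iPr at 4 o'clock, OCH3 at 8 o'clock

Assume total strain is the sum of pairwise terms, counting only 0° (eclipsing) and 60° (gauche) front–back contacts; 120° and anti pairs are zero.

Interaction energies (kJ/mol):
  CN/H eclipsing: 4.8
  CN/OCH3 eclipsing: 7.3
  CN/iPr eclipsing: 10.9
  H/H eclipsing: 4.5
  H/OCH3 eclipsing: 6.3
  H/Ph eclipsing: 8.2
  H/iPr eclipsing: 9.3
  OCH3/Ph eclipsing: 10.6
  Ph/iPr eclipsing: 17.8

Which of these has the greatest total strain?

A

A (eclipsed): H(0°)/OCH3(0°) eclipsed 6.3; CN(120°)/H(120°) eclipsed 4.8; Ph(240°)/iPr(240°) eclipsed 17.8 → 28.9 kJ/mol.
B (eclipsed): H(0°)/iPr(0°) eclipsed 9.3; CN(120°)/OCH3(120°) eclipsed 7.3; Ph(240°)/H(240°) eclipsed 8.2 → 24.8 kJ/mol.
C (eclipsed): H(0°)/H(0°) eclipsed 4.5; CN(120°)/iPr(120°) eclipsed 10.9; Ph(240°)/OCH3(240°) eclipsed 10.6 → 26.0 kJ/mol.
A has the highest total (28.9 kJ/mol).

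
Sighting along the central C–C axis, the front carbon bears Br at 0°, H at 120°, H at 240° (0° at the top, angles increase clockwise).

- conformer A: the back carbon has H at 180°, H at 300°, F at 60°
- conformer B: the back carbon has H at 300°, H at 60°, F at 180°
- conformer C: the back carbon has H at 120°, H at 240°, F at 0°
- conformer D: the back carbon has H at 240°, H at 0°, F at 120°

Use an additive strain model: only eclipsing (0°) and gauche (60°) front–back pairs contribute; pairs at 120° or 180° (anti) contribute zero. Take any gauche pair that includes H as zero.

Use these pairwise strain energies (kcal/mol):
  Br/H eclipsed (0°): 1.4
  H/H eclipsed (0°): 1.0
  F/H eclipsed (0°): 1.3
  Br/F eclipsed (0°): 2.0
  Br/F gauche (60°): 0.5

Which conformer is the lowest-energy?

B

A is staggered. Br at 0° is gauche with F at 60° (0.5). Total 0.5 kcal/mol.
B (staggered): no non-H gauche contacts → 0.0 kcal/mol.
C is eclipsed. Br at 0° is eclipsed with F at 0° (2.0); H at 120° is eclipsed with H at 120° (1.0); H at 240° is eclipsed with H at 240° (1.0). Total 4.0 kcal/mol.
D is eclipsed. Br at 0° is eclipsed with H at 0° (1.4); H at 120° is eclipsed with F at 120° (1.3); H at 240° is eclipsed with H at 240° (1.0). Total 3.7 kcal/mol.
B has the lowest total (0.0 kcal/mol).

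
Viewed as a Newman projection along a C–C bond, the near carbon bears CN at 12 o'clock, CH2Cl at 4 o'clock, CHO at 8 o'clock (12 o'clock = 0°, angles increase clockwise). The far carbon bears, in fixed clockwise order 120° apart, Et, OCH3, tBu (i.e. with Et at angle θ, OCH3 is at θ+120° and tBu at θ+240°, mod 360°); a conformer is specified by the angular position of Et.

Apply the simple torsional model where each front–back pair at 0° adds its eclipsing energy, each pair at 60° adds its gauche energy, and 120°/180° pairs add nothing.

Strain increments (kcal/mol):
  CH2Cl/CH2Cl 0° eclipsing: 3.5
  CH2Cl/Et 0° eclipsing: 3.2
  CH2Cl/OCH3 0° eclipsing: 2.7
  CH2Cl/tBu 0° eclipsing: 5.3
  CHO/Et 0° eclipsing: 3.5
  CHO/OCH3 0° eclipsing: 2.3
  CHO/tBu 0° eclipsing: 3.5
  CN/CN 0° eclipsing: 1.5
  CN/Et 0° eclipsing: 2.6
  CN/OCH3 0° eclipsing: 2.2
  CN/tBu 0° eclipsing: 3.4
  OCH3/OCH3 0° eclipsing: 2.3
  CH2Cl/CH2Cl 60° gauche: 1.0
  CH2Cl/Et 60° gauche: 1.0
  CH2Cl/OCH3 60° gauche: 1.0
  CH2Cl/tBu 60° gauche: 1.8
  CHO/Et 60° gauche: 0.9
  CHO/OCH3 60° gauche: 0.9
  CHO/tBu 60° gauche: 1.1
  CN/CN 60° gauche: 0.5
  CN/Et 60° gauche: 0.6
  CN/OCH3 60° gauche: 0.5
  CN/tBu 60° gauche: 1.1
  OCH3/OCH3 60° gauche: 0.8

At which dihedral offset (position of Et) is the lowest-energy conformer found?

Et at 0° (eclipsed): CN–Et eclipsed, CH2Cl–OCH3 eclipsed, CHO–tBu eclipsed; 2.6 + 2.7 + 3.5 = 8.8 kcal/mol.
Et at 60° (staggered): CN–Et gauche, CN–tBu gauche, CH2Cl–Et gauche, CH2Cl–OCH3 gauche, CHO–OCH3 gauche, CHO–tBu gauche; 0.6 + 1.1 + 1.0 + 1.0 + 0.9 + 1.1 = 5.7 kcal/mol.
Et at 120° (eclipsed): CN–tBu eclipsed, CH2Cl–Et eclipsed, CHO–OCH3 eclipsed; 3.4 + 3.2 + 2.3 = 8.9 kcal/mol.
Et at 180° (staggered): CN–OCH3 gauche, CN–tBu gauche, CH2Cl–Et gauche, CH2Cl–tBu gauche, CHO–Et gauche, CHO–OCH3 gauche; 0.5 + 1.1 + 1.0 + 1.8 + 0.9 + 0.9 = 6.2 kcal/mol.
Et at 240° (eclipsed): CN–OCH3 eclipsed, CH2Cl–tBu eclipsed, CHO–Et eclipsed; 2.2 + 5.3 + 3.5 = 11.0 kcal/mol.
Et at 300° (staggered): CN–Et gauche, CN–OCH3 gauche, CH2Cl–OCH3 gauche, CH2Cl–tBu gauche, CHO–Et gauche, CHO–tBu gauche; 0.6 + 0.5 + 1.0 + 1.8 + 0.9 + 1.1 = 5.9 kcal/mol.
The minimum (5.7 kcal/mol) occurs with Et at 60°.

60°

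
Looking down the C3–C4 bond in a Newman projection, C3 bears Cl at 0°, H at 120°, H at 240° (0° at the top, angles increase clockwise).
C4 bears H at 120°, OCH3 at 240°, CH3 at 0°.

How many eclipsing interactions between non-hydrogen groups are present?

1

Non-H eclipsing pairs: Cl(0°)/CH3(0°) — 1 interaction.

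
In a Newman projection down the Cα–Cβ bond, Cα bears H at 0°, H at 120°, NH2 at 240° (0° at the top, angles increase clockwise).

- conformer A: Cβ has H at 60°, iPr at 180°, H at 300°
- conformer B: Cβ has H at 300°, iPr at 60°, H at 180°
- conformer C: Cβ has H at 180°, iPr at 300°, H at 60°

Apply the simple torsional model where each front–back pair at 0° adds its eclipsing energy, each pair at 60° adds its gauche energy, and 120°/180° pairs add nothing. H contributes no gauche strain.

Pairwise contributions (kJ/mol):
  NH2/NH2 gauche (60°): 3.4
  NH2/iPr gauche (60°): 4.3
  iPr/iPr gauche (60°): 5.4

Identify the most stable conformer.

B

A (staggered): NH2–iPr gauche; 4.3 = 4.3 kJ/mol.
B (staggered): no non-H gauche contacts → 0.0 kJ/mol.
C (staggered): NH2–iPr gauche; 4.3 = 4.3 kJ/mol.
B has the lowest total (0.0 kJ/mol).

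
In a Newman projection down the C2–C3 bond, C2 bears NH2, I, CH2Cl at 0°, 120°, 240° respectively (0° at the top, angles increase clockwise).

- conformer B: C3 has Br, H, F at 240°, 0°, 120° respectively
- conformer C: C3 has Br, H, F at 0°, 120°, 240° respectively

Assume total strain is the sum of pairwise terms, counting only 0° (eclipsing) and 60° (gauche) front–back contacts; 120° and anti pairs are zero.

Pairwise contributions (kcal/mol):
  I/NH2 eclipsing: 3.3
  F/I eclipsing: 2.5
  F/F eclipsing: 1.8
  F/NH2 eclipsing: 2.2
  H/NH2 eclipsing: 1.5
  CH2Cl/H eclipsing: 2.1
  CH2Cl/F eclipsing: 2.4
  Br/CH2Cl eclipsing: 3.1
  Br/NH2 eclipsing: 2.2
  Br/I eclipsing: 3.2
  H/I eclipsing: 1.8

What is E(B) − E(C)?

+0.7 kcal/mol

B (eclipsed): NH2–H eclipsed, I–F eclipsed, CH2Cl–Br eclipsed; 1.5 + 2.5 + 3.1 = 7.1 kcal/mol.
C (eclipsed): NH2–Br eclipsed, I–H eclipsed, CH2Cl–F eclipsed; 2.2 + 1.8 + 2.4 = 6.4 kcal/mol.
E(B) − E(C) = 7.1 − 6.4 = +0.7 kcal/mol.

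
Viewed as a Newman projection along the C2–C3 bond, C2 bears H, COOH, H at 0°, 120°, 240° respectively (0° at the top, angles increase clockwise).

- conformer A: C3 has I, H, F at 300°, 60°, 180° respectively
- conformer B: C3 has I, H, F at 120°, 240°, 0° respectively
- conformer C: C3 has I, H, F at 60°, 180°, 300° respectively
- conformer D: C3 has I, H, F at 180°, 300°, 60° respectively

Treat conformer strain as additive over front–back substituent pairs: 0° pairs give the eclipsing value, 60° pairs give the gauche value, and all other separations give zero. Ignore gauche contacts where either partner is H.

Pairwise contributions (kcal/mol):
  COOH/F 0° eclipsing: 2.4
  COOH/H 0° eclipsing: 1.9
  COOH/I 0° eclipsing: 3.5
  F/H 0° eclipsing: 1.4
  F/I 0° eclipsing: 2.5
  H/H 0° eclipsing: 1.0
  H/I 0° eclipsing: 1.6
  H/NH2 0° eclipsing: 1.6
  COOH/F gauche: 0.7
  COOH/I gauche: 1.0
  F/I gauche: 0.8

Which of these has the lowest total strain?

A (staggered): COOH(120°)/F(180°) gauche 0.7 → 0.7 kcal/mol.
B (eclipsed): H(0°)/F(0°) eclipsed 1.4; COOH(120°)/I(120°) eclipsed 3.5; H(240°)/H(240°) eclipsed 1.0 → 5.9 kcal/mol.
C (staggered): COOH(120°)/I(60°) gauche 1.0 → 1.0 kcal/mol.
D (staggered): COOH(120°)/I(180°) gauche 1.0; COOH(120°)/F(60°) gauche 0.7 → 1.7 kcal/mol.
A has the lowest total (0.7 kcal/mol).

A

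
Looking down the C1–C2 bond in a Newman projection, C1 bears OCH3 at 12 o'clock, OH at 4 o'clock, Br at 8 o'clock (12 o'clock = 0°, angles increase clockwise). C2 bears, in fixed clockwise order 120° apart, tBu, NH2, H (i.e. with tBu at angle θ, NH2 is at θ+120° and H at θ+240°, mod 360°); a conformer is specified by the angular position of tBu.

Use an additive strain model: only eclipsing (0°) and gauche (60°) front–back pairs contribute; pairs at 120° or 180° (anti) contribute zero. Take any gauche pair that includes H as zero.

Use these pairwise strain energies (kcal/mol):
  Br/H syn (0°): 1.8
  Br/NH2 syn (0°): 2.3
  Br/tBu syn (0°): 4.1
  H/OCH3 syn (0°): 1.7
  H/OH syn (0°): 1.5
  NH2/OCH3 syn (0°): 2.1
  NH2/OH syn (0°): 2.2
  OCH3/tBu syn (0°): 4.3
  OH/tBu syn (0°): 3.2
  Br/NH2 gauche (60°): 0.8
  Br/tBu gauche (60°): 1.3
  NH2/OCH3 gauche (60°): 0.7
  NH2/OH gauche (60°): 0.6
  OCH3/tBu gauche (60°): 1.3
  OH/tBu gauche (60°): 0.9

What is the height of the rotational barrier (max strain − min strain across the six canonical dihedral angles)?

tBu at 0° (eclipsed): OCH3(0°)/tBu(0°) eclipsed 4.3; OH(120°)/NH2(120°) eclipsed 2.2; Br(240°)/H(240°) eclipsed 1.8 → 8.3 kcal/mol.
tBu at 60° (staggered): OCH3(0°)/tBu(60°) gauche 1.3; OH(120°)/tBu(60°) gauche 0.9; OH(120°)/NH2(180°) gauche 0.6; Br(240°)/NH2(180°) gauche 0.8 → 3.6 kcal/mol.
tBu at 120° (eclipsed): OCH3(0°)/H(0°) eclipsed 1.7; OH(120°)/tBu(120°) eclipsed 3.2; Br(240°)/NH2(240°) eclipsed 2.3 → 7.2 kcal/mol.
tBu at 180° (staggered): OCH3(0°)/NH2(300°) gauche 0.7; OH(120°)/tBu(180°) gauche 0.9; Br(240°)/tBu(180°) gauche 1.3; Br(240°)/NH2(300°) gauche 0.8 → 3.7 kcal/mol.
tBu at 240° (eclipsed): OCH3(0°)/NH2(0°) eclipsed 2.1; OH(120°)/H(120°) eclipsed 1.5; Br(240°)/tBu(240°) eclipsed 4.1 → 7.7 kcal/mol.
tBu at 300° (staggered): OCH3(0°)/tBu(300°) gauche 1.3; OCH3(0°)/NH2(60°) gauche 0.7; OH(120°)/NH2(60°) gauche 0.6; Br(240°)/tBu(300°) gauche 1.3 → 3.9 kcal/mol.
Max at 0° (8.3 kcal/mol), min at 60° (3.6 kcal/mol); barrier = 4.7 kcal/mol.

4.7 kcal/mol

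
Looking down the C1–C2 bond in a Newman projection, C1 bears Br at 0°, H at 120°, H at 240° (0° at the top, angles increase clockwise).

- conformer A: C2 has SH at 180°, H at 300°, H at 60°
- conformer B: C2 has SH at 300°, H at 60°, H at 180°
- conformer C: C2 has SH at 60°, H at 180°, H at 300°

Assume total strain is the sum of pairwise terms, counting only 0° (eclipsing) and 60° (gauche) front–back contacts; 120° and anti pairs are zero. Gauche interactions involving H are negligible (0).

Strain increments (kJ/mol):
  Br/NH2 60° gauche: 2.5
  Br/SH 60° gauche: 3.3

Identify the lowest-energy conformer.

A (staggered): no non-H gauche contacts → 0.0 kJ/mol.
B (staggered): Br(0°)/SH(300°) gauche 3.3 → 3.3 kJ/mol.
C (staggered): Br(0°)/SH(60°) gauche 3.3 → 3.3 kJ/mol.
A has the lowest total (0.0 kJ/mol).

A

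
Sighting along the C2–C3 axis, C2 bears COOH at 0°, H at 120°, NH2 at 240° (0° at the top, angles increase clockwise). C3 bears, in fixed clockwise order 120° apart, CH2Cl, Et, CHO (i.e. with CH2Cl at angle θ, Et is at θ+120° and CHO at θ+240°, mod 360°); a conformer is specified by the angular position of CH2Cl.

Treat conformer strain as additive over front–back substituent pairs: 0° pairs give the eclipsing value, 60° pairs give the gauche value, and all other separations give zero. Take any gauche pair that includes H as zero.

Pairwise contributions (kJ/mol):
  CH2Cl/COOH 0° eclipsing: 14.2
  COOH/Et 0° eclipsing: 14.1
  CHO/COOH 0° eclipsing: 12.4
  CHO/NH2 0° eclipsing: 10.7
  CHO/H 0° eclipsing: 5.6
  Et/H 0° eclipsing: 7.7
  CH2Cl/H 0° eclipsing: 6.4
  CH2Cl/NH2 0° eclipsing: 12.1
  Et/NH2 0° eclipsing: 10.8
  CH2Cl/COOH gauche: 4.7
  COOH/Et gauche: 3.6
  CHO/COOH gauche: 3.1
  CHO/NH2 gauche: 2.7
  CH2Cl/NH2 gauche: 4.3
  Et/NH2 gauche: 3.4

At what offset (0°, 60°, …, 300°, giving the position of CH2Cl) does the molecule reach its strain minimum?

60°

CH2Cl at 0° (eclipsed): COOH(0°)/CH2Cl(0°) eclipsed 14.2; H(120°)/Et(120°) eclipsed 7.7; NH2(240°)/CHO(240°) eclipsed 10.7 → 32.6 kJ/mol.
CH2Cl at 60° (staggered): COOH(0°)/CH2Cl(60°) gauche 4.7; COOH(0°)/CHO(300°) gauche 3.1; NH2(240°)/Et(180°) gauche 3.4; NH2(240°)/CHO(300°) gauche 2.7 → 13.9 kJ/mol.
CH2Cl at 120° (eclipsed): COOH(0°)/CHO(0°) eclipsed 12.4; H(120°)/CH2Cl(120°) eclipsed 6.4; NH2(240°)/Et(240°) eclipsed 10.8 → 29.6 kJ/mol.
CH2Cl at 180° (staggered): COOH(0°)/Et(300°) gauche 3.6; COOH(0°)/CHO(60°) gauche 3.1; NH2(240°)/CH2Cl(180°) gauche 4.3; NH2(240°)/Et(300°) gauche 3.4 → 14.4 kJ/mol.
CH2Cl at 240° (eclipsed): COOH(0°)/Et(0°) eclipsed 14.1; H(120°)/CHO(120°) eclipsed 5.6; NH2(240°)/CH2Cl(240°) eclipsed 12.1 → 31.8 kJ/mol.
CH2Cl at 300° (staggered): COOH(0°)/CH2Cl(300°) gauche 4.7; COOH(0°)/Et(60°) gauche 3.6; NH2(240°)/CH2Cl(300°) gauche 4.3; NH2(240°)/CHO(180°) gauche 2.7 → 15.3 kJ/mol.
The minimum (13.9 kJ/mol) occurs with CH2Cl at 60°.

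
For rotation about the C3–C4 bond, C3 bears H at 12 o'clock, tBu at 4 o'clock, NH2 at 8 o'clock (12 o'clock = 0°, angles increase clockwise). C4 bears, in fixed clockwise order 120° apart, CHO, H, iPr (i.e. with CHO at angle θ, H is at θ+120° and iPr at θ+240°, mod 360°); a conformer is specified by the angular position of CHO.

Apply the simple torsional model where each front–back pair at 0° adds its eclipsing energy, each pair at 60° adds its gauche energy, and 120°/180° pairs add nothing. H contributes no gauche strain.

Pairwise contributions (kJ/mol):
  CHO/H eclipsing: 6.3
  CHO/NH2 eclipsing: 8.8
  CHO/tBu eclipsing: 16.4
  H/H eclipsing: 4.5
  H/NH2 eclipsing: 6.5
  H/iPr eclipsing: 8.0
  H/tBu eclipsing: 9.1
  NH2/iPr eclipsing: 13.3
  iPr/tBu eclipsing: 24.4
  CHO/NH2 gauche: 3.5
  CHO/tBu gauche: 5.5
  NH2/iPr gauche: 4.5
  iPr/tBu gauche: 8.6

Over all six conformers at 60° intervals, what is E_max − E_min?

27.7 kJ/mol

CHO at 0° (eclipsed): H–CHO eclipsed, tBu–H eclipsed, NH2–iPr eclipsed; 6.3 + 9.1 + 13.3 = 28.7 kJ/mol.
CHO at 60° (staggered): tBu–CHO gauche, NH2–iPr gauche; 5.5 + 4.5 = 10.0 kJ/mol.
CHO at 120° (eclipsed): H–iPr eclipsed, tBu–CHO eclipsed, NH2–H eclipsed; 8.0 + 16.4 + 6.5 = 30.9 kJ/mol.
CHO at 180° (staggered): tBu–CHO gauche, tBu–iPr gauche, NH2–CHO gauche; 5.5 + 8.6 + 3.5 = 17.6 kJ/mol.
CHO at 240° (eclipsed): H–H eclipsed, tBu–iPr eclipsed, NH2–CHO eclipsed; 4.5 + 24.4 + 8.8 = 37.7 kJ/mol.
CHO at 300° (staggered): tBu–iPr gauche, NH2–CHO gauche, NH2–iPr gauche; 8.6 + 3.5 + 4.5 = 16.6 kJ/mol.
Max at 240° (37.7 kJ/mol), min at 60° (10.0 kJ/mol); barrier = 27.7 kJ/mol.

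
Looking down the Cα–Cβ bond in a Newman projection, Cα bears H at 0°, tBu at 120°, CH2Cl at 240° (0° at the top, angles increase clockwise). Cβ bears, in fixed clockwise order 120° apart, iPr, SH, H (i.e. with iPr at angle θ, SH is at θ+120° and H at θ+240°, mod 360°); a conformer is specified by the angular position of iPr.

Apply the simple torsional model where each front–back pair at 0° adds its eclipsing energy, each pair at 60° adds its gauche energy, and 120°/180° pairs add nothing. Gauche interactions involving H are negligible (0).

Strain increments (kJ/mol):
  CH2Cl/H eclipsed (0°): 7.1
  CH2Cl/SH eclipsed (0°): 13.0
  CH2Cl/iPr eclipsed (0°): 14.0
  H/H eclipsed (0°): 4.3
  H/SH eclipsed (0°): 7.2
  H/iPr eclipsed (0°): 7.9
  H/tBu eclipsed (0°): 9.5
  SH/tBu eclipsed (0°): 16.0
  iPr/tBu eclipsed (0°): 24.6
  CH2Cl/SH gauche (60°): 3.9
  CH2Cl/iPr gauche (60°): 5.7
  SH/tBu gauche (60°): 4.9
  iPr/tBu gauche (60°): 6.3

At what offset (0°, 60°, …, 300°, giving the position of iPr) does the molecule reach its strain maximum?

120°

iPr at 0° (eclipsed): H(0°)/iPr(0°) eclipsed 7.9; tBu(120°)/SH(120°) eclipsed 16.0; CH2Cl(240°)/H(240°) eclipsed 7.1 → 31.0 kJ/mol.
iPr at 60° (staggered): tBu(120°)/iPr(60°) gauche 6.3; tBu(120°)/SH(180°) gauche 4.9; CH2Cl(240°)/SH(180°) gauche 3.9 → 15.1 kJ/mol.
iPr at 120° (eclipsed): H(0°)/H(0°) eclipsed 4.3; tBu(120°)/iPr(120°) eclipsed 24.6; CH2Cl(240°)/SH(240°) eclipsed 13.0 → 41.9 kJ/mol.
iPr at 180° (staggered): tBu(120°)/iPr(180°) gauche 6.3; CH2Cl(240°)/iPr(180°) gauche 5.7; CH2Cl(240°)/SH(300°) gauche 3.9 → 15.9 kJ/mol.
iPr at 240° (eclipsed): H(0°)/SH(0°) eclipsed 7.2; tBu(120°)/H(120°) eclipsed 9.5; CH2Cl(240°)/iPr(240°) eclipsed 14.0 → 30.7 kJ/mol.
iPr at 300° (staggered): tBu(120°)/SH(60°) gauche 4.9; CH2Cl(240°)/iPr(300°) gauche 5.7 → 10.6 kJ/mol.
The maximum (41.9 kJ/mol) occurs with iPr at 120°.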